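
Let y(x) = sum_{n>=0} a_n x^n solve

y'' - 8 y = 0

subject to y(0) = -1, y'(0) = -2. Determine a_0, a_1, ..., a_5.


Ansatz: y(x) = sum_{n>=0} a_n x^n, so y'(x) = sum_{n>=1} n a_n x^(n-1) and y''(x) = sum_{n>=2} n(n-1) a_n x^(n-2).
Substitute into P(x) y'' + Q(x) y' + R(x) y = 0 with P(x) = 1, Q(x) = 0, R(x) = -8, and match powers of x.
Initial conditions: a_0 = -1, a_1 = -2.
Setting the coefficient of each power of x to zero and solving order by order (substituting the coefficients already found):
  x^0: 2 a_2 - 8 a_0 = 0  ->  2 a_2 = 8 a_0 = -8  ->  a_2 = -4
  x^1: 6 a_3 - 8 a_1 = 0  ->  6 a_3 = 8 a_1 = -16  ->  a_3 = -8/3
  x^2: 12 a_4 - 8 a_2 = 0  ->  12 a_4 = 8 a_2 = -32  ->  a_4 = -8/3
  x^3: 20 a_5 - 8 a_3 = 0  ->  20 a_5 = 8 a_3 = -64/3  ->  a_5 = -16/15
Truncated series: y(x) = -1 - 2 x - 4 x^2 - (8/3) x^3 - (8/3) x^4 - (16/15) x^5 + O(x^6).

a_0 = -1; a_1 = -2; a_2 = -4; a_3 = -8/3; a_4 = -8/3; a_5 = -16/15


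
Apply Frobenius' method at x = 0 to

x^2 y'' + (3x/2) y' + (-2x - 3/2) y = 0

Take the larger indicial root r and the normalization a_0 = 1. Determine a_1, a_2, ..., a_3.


Write in Frobenius form y'' + (p(x)/x) y' + (q(x)/x^2) y = 0:
  p(x) = 3/2,  q(x) = -2x - 3/2.
Indicial equation: r(r-1) + (3/2) r + (-3/2) = 0 -> roots r_1 = 1, r_2 = -3/2.
Take r = r_1 = 1. Let y(x) = x^r sum_{n>=0} a_n x^n with a_0 = 1.
Substitute y = x^r sum a_n x^n and match x^{r+n}. The recurrence is
  D(n) a_n - 2 a_{n-1} = 0,  where D(n) = (r+n)(r+n-1) + (3/2)(r+n) + (-3/2).
  a_n = 2 / D(n) * a_{n-1}.
Since the indicial polynomial factors as (r - r_1)(r - r_2), D(n) = (r_1 + n - r_1)(r_1 + n - r_2) = n(n + 5/2).
Evaluating step by step (a_0 = 1):
  n = 1: D(1) = 1(1 + 5/2) = 7/2; numerator = 2(1) = 2; a_1 = (2)/(7/2) = 4/7
  n = 2: D(2) = 2(2 + 5/2) = 9; numerator = 2(4/7) = 8/7; a_2 = (8/7)/(9) = 8/63
  n = 3: D(3) = 3(3 + 5/2) = 33/2; numerator = 2(8/63) = 16/63; a_3 = (16/63)/(33/2) = 32/2079

r = 1; a_0 = 1; a_1 = 4/7; a_2 = 8/63; a_3 = 32/2079


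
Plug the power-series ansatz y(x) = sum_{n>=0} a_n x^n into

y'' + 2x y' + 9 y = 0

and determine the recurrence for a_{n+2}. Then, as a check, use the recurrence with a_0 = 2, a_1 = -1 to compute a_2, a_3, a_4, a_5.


Substitute y = sum_n a_n x^n.
y''(x) has coefficient (n+2)(n+1) a_{n+2} at x^n;
2 x y'(x) has coefficient 2 n a_n at x^n (shift);
9 y(x) has coefficient 9 a_n at x^n.
Matching x^n: (n+2)(n+1) a_{n+2} + (2n + 9) a_n = 0.
Thus a_{n+2} = (-2n - 9) / ((n+1)(n+2)) * a_n.

Check with a_0 = 2, a_1 = -1 (apply the recurrence for n = 0, 1, 2, 3): a_0 = 2, a_1 = -1, a_2 = -9, a_3 = 11/6, a_4 = 39/4, a_5 = -11/8.

a_(n+2) = (-2n - 9) / ((n+1)(n+2)) * a_n; check: a_0 = 2, a_1 = -1, a_2 = -9, a_3 = 11/6, a_4 = 39/4, a_5 = -11/8


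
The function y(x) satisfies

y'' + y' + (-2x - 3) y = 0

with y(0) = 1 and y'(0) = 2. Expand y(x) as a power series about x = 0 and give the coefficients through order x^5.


Ansatz: y(x) = sum_{n>=0} a_n x^n, so y'(x) = sum_{n>=1} n a_n x^(n-1) and y''(x) = sum_{n>=2} n(n-1) a_n x^(n-2).
Substitute into P(x) y'' + Q(x) y' + R(x) y = 0 with P(x) = 1, Q(x) = 1, R(x) = -2x - 3, and match powers of x.
Initial conditions: a_0 = 1, a_1 = 2.
Setting the coefficient of each power of x to zero and solving order by order (substituting the coefficients already found):
  x^0: 2 a_2 + a_1 - 3 a_0 = 0  ->  2 a_2 = -a_1 + 3 a_0 = 1  ->  a_2 = 1/2
  x^1: 6 a_3 + 2 a_2 - 3 a_1 - 2 a_0 = 0  ->  6 a_3 = -2 a_2 + 3 a_1 + 2 a_0 = 7  ->  a_3 = 7/6
  x^2: 12 a_4 + 3 a_3 - 3 a_2 - 2 a_1 = 0  ->  12 a_4 = -3 a_3 + 3 a_2 + 2 a_1 = 2  ->  a_4 = 1/6
  x^3: 20 a_5 + 4 a_4 - 3 a_3 - 2 a_2 = 0  ->  20 a_5 = -4 a_4 + 3 a_3 + 2 a_2 = 23/6  ->  a_5 = 23/120
Truncated series: y(x) = 1 + 2 x + (1/2) x^2 + (7/6) x^3 + (1/6) x^4 + (23/120) x^5 + O(x^6).

a_0 = 1; a_1 = 2; a_2 = 1/2; a_3 = 7/6; a_4 = 1/6; a_5 = 23/120


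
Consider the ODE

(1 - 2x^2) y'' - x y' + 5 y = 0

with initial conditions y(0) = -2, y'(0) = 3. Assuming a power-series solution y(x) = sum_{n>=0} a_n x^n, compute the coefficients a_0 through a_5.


Ansatz: y(x) = sum_{n>=0} a_n x^n, so y'(x) = sum_{n>=1} n a_n x^(n-1) and y''(x) = sum_{n>=2} n(n-1) a_n x^(n-2).
Substitute into P(x) y'' + Q(x) y' + R(x) y = 0 with P(x) = 1 - 2x^2, Q(x) = -x, R(x) = 5, and match powers of x.
Initial conditions: a_0 = -2, a_1 = 3.
Setting the coefficient of each power of x to zero and solving order by order (substituting the coefficients already found):
  x^0: 2 a_2 + 5 a_0 = 0  ->  2 a_2 = -5 a_0 = 10  ->  a_2 = 5
  x^1: 6 a_3 + 4 a_1 = 0  ->  6 a_3 = -4 a_1 = -12  ->  a_3 = -2
  x^2: 12 a_4 - a_2 = 0  ->  12 a_4 = a_2 = 5  ->  a_4 = 5/12
  x^3: 20 a_5 - 10 a_3 = 0  ->  20 a_5 = 10 a_3 = -20  ->  a_5 = -1
Truncated series: y(x) = -2 + 3 x + 5 x^2 - 2 x^3 + (5/12) x^4 - x^5 + O(x^6).

a_0 = -2; a_1 = 3; a_2 = 5; a_3 = -2; a_4 = 5/12; a_5 = -1


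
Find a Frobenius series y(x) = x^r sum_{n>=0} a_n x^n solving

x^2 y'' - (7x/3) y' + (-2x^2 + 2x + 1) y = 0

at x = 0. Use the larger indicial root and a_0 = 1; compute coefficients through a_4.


Write in Frobenius form y'' + (p(x)/x) y' + (q(x)/x^2) y = 0:
  p(x) = -7/3,  q(x) = -2x^2 + 2x + 1.
Indicial equation: r(r-1) + (-7/3) r + (1) = 0 -> roots r_1 = 3, r_2 = 1/3.
Take r = r_1 = 3. Let y(x) = x^r sum_{n>=0} a_n x^n with a_0 = 1.
Substitute y = x^r sum a_n x^n and match x^{r+n}. The recurrence is
  D(n) a_n + 2 a_{n-1} - 2 a_{n-2} = 0,  where D(n) = (r+n)(r+n-1) + (-7/3)(r+n) + (1).
  a_n = [-2 a_{n-1} + 2 a_{n-2}] / D(n).
Since the indicial polynomial factors as (r - r_1)(r - r_2), D(n) = (r_1 + n - r_1)(r_1 + n - r_2) = n(n + 8/3).
Evaluating step by step (a_0 = 1):
  n = 1: D(1) = 1(1 + 8/3) = 11/3; numerator = -2(1) = -2; a_1 = (-2)/(11/3) = -6/11
  n = 2: D(2) = 2(2 + 8/3) = 28/3; numerator = -2(-6/11) + 2(1) = 34/11; a_2 = (34/11)/(28/3) = 51/154
  n = 3: D(3) = 3(3 + 8/3) = 17; numerator = -2(51/154) + 2(-6/11) = -135/77; a_3 = (-135/77)/(17) = -135/1309
  n = 4: D(4) = 4(4 + 8/3) = 80/3; numerator = -2(-135/1309) + 2(51/154) = 1137/1309; a_4 = (1137/1309)/(80/3) = 3411/104720

r = 3; a_0 = 1; a_1 = -6/11; a_2 = 51/154; a_3 = -135/1309; a_4 = 3411/104720


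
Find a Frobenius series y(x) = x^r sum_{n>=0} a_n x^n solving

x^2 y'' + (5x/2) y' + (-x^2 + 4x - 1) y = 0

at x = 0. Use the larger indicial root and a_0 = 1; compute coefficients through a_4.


Write in Frobenius form y'' + (p(x)/x) y' + (q(x)/x^2) y = 0:
  p(x) = 5/2,  q(x) = -x^2 + 4x - 1.
Indicial equation: r(r-1) + (5/2) r + (-1) = 0 -> roots r_1 = 1/2, r_2 = -2.
Take r = r_1 = 1/2. Let y(x) = x^r sum_{n>=0} a_n x^n with a_0 = 1.
Substitute y = x^r sum a_n x^n and match x^{r+n}. The recurrence is
  D(n) a_n + 4 a_{n-1} - 1 a_{n-2} = 0,  where D(n) = (r+n)(r+n-1) + (5/2)(r+n) + (-1).
  a_n = [-4 a_{n-1} + 1 a_{n-2}] / D(n).
Since the indicial polynomial factors as (r - r_1)(r - r_2), D(n) = (r_1 + n - r_1)(r_1 + n - r_2) = n(n + 5/2).
Evaluating step by step (a_0 = 1):
  n = 1: D(1) = 1(1 + 5/2) = 7/2; numerator = -4(1) = -4; a_1 = (-4)/(7/2) = -8/7
  n = 2: D(2) = 2(2 + 5/2) = 9; numerator = -4(-8/7) + 1(1) = 39/7; a_2 = (39/7)/(9) = 13/21
  n = 3: D(3) = 3(3 + 5/2) = 33/2; numerator = -4(13/21) + 1(-8/7) = -76/21; a_3 = (-76/21)/(33/2) = -152/693
  n = 4: D(4) = 4(4 + 5/2) = 26; numerator = -4(-152/693) + 1(13/21) = 1037/693; a_4 = (1037/693)/(26) = 1037/18018

r = 1/2; a_0 = 1; a_1 = -8/7; a_2 = 13/21; a_3 = -152/693; a_4 = 1037/18018


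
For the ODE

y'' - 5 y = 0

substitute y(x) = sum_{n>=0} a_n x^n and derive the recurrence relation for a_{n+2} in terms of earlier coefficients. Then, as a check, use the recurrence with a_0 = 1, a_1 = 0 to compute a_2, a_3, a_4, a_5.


Substitute y = sum_n a_n x^n into y'' + (const) y = 0.
y''(x) = sum_{n>=0} (n+2)(n+1) a_{n+2} x^n.
The ODE becomes sum_n [(n+2)(n+1) a_{n+2} - 5 a_n] x^n = 0.
Setting each coefficient to zero gives the recurrence:
  (n+2)(n+1) a_{n+2} - 5 a_n = 0,
  a_{n+2} = 5 / ((n+1)(n+2)) a_n.

Check with a_0 = 1, a_1 = 0 (apply the recurrence for n = 0, 1, 2, 3): a_0 = 1, a_1 = 0, a_2 = 5/2, a_3 = 0, a_4 = 25/24, a_5 = 0.

a_{n+2} = 5/((n+1)(n+2)) * a_n; check: a_0 = 1, a_1 = 0, a_2 = 5/2, a_3 = 0, a_4 = 25/24, a_5 = 0


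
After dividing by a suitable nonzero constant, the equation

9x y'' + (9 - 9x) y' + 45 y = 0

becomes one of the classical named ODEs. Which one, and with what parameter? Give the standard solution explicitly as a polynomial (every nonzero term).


All three coefficients share the factor 9; dividing through by 9 gives  x y'' + (1 - x) y' + 5 y = 0.
This matches the Laguerre equation x y'' + (1 - x) y' + n y = 0 with n = 5; the polynomial solution is L_5(x).
With y = sum_k a_k x^k, matching x^k gives (k+1)k a_{k+1} + (k+1) a_{k+1} - k a_k + n a_k = 0, i.e. (k+1)^2 a_{k+1} = (k - n) a_k = (k - 5) a_k. The right side vanishes at k = 5, so the series terminates at degree 5.
Standard normalization L_n(0) = 1 gives a_0 = 1. Work upward with a_{k+1} = (k - 5) a_k / (k+1)^2:
  a_1 = (0 - 5)(1) / 1^2 = -5/1 = -5
  a_2 = (1 - 5)(-5) / 2^2 = 20/4 = 5
  a_3 = (2 - 5)(5) / 3^2 = -15/9 = -5/3
  a_4 = (3 - 5)(-5/3) / 4^2 = (10/3)/16 = 5/24
  a_5 = (4 - 5)(5/24) / 5^2 = (-5/24)/25 = -1/120
Hence L_5(x) = -x^5/120 + 5 x^4/24 - 5 x^3/3 + 5 x^2 - 5 x + 1.

L_5(x); series = -x^5/120 + 5 x^4/24 - 5 x^3/3 + 5 x^2 - 5 x + 1


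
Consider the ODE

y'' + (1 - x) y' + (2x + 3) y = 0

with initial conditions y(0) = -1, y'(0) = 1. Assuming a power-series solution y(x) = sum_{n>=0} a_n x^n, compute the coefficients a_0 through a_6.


Ansatz: y(x) = sum_{n>=0} a_n x^n, so y'(x) = sum_{n>=1} n a_n x^(n-1) and y''(x) = sum_{n>=2} n(n-1) a_n x^(n-2).
Substitute into P(x) y'' + Q(x) y' + R(x) y = 0 with P(x) = 1, Q(x) = 1 - x, R(x) = 2x + 3, and match powers of x.
Initial conditions: a_0 = -1, a_1 = 1.
Setting the coefficient of each power of x to zero and solving order by order (substituting the coefficients already found):
  x^0: 2 a_2 + a_1 + 3 a_0 = 0  ->  2 a_2 = -a_1 - 3 a_0 = 2  ->  a_2 = 1
  x^1: 6 a_3 + 2 a_2 + 2 a_1 + 2 a_0 = 0  ->  6 a_3 = -2 a_2 - 2 a_1 - 2 a_0 = -2  ->  a_3 = -1/3
  x^2: 12 a_4 + 3 a_3 + a_2 + 2 a_1 = 0  ->  12 a_4 = -3 a_3 - a_2 - 2 a_1 = -2  ->  a_4 = -1/6
  x^3: 20 a_5 + 4 a_4 + 2 a_2 = 0  ->  20 a_5 = -4 a_4 - 2 a_2 = -4/3  ->  a_5 = -1/15
  x^4: 30 a_6 + 5 a_5 - a_4 + 2 a_3 = 0  ->  30 a_6 = -5 a_5 + a_4 - 2 a_3 = 5/6  ->  a_6 = 1/36
Truncated series: y(x) = -1 + x + x^2 - (1/3) x^3 - (1/6) x^4 - (1/15) x^5 + (1/36) x^6 + O(x^7).

a_0 = -1; a_1 = 1; a_2 = 1; a_3 = -1/3; a_4 = -1/6; a_5 = -1/15; a_6 = 1/36


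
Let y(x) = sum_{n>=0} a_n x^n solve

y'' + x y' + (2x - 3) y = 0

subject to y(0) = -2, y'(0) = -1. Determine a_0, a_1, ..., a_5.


Ansatz: y(x) = sum_{n>=0} a_n x^n, so y'(x) = sum_{n>=1} n a_n x^(n-1) and y''(x) = sum_{n>=2} n(n-1) a_n x^(n-2).
Substitute into P(x) y'' + Q(x) y' + R(x) y = 0 with P(x) = 1, Q(x) = x, R(x) = 2x - 3, and match powers of x.
Initial conditions: a_0 = -2, a_1 = -1.
Setting the coefficient of each power of x to zero and solving order by order (substituting the coefficients already found):
  x^0: 2 a_2 - 3 a_0 = 0  ->  2 a_2 = 3 a_0 = -6  ->  a_2 = -3
  x^1: 6 a_3 - 2 a_1 + 2 a_0 = 0  ->  6 a_3 = 2 a_1 - 2 a_0 = 2  ->  a_3 = 1/3
  x^2: 12 a_4 - a_2 + 2 a_1 = 0  ->  12 a_4 = a_2 - 2 a_1 = -1  ->  a_4 = -1/12
  x^3: 20 a_5 + 2 a_2 = 0  ->  20 a_5 = -2 a_2 = 6  ->  a_5 = 3/10
Truncated series: y(x) = -2 - x - 3 x^2 + (1/3) x^3 - (1/12) x^4 + (3/10) x^5 + O(x^6).

a_0 = -2; a_1 = -1; a_2 = -3; a_3 = 1/3; a_4 = -1/12; a_5 = 3/10


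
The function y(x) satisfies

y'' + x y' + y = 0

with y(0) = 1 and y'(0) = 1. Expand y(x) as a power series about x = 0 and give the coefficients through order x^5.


Ansatz: y(x) = sum_{n>=0} a_n x^n, so y'(x) = sum_{n>=1} n a_n x^(n-1) and y''(x) = sum_{n>=2} n(n-1) a_n x^(n-2).
Substitute into P(x) y'' + Q(x) y' + R(x) y = 0 with P(x) = 1, Q(x) = x, R(x) = 1, and match powers of x.
Initial conditions: a_0 = 1, a_1 = 1.
Setting the coefficient of each power of x to zero and solving order by order (substituting the coefficients already found):
  x^0: 2 a_2 + a_0 = 0  ->  2 a_2 = -a_0 = -1  ->  a_2 = -1/2
  x^1: 6 a_3 + 2 a_1 = 0  ->  6 a_3 = -2 a_1 = -2  ->  a_3 = -1/3
  x^2: 12 a_4 + 3 a_2 = 0  ->  12 a_4 = -3 a_2 = 3/2  ->  a_4 = 1/8
  x^3: 20 a_5 + 4 a_3 = 0  ->  20 a_5 = -4 a_3 = 4/3  ->  a_5 = 1/15
Truncated series: y(x) = 1 + x - (1/2) x^2 - (1/3) x^3 + (1/8) x^4 + (1/15) x^5 + O(x^6).

a_0 = 1; a_1 = 1; a_2 = -1/2; a_3 = -1/3; a_4 = 1/8; a_5 = 1/15


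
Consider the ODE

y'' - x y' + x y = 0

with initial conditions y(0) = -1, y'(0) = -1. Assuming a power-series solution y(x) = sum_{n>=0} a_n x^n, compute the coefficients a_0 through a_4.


Ansatz: y(x) = sum_{n>=0} a_n x^n, so y'(x) = sum_{n>=1} n a_n x^(n-1) and y''(x) = sum_{n>=2} n(n-1) a_n x^(n-2).
Substitute into P(x) y'' + Q(x) y' + R(x) y = 0 with P(x) = 1, Q(x) = -x, R(x) = x, and match powers of x.
Initial conditions: a_0 = -1, a_1 = -1.
Setting the coefficient of each power of x to zero and solving order by order (substituting the coefficients already found):
  x^0: 2 a_2 = 0  ->  a_2 = 0
  x^1: 6 a_3 - a_1 + a_0 = 0  ->  6 a_3 = a_1 - a_0 = 0  ->  a_3 = 0
  x^2: 12 a_4 - 2 a_2 + a_1 = 0  ->  12 a_4 = 2 a_2 - a_1 = 1  ->  a_4 = 1/12
Truncated series: y(x) = -1 - x + (1/12) x^4 + O(x^5).

a_0 = -1; a_1 = -1; a_2 = 0; a_3 = 0; a_4 = 1/12


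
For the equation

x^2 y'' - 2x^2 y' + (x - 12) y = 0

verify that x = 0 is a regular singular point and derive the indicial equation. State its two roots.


Divide by x^2 to reach normal form y'' + P_1(x) y' + P_2(x) y = 0 with P_1(x) = -2 and P_2(x) = 1/x - 12/x^2.
x = 0 is a singular point because the y-coefficient 1/x - 12/x^2 has a pole at x = 0.
It is a regular singular point because x P_1(x) = p(x) = -2x and x^2 P_2(x) = q(x) = x - 12 are polynomials, hence analytic at x = 0.
p(0) = 0,  q(0) = -12.
Indicial equation: r(r-1) + p(0) r + q(0) = 0, i.e. r^2 + (p(0) - 1) r + q(0) = 0, i.e. r^2 - 1 r - 12 = 0.
Discriminant: (-1)^2 - 4(-12) = 49, so r = (1 ± 7)/2.
Solving: r_1 = 4, r_2 = -3.

indicial: r^2 - 1 r - 12 = 0; roots r_1 = 4, r_2 = -3


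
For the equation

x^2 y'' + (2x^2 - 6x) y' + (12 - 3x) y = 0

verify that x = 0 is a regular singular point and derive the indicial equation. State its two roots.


Divide by x^2 to reach normal form y'' + P_1(x) y' + P_2(x) y = 0 with P_1(x) = 2 - 6/x and P_2(x) = -3/x + 12/x^2.
x = 0 is a singular point because the y'-coefficient 2 - 6/x has a pole at x = 0 and the y-coefficient -3/x + 12/x^2 has a pole at x = 0.
It is a regular singular point because x P_1(x) = p(x) = 2x - 6 and x^2 P_2(x) = q(x) = 12 - 3x are polynomials, hence analytic at x = 0.
p(0) = -6,  q(0) = 12.
Indicial equation: r(r-1) + p(0) r + q(0) = 0, i.e. r^2 + (p(0) - 1) r + q(0) = 0, i.e. r^2 - 7 r + 12 = 0.
Discriminant: (-7)^2 - 4(12) = 1, so r = (7 ± 1)/2.
Solving: r_1 = 4, r_2 = 3.

indicial: r^2 - 7 r + 12 = 0; roots r_1 = 4, r_2 = 3


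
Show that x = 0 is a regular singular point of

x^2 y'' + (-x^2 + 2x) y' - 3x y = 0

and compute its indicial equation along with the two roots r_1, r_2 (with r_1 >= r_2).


Divide by x^2 to reach normal form y'' + P_1(x) y' + P_2(x) y = 0 with P_1(x) = -1 + 2/x and P_2(x) = -3/x.
x = 0 is a singular point because the y'-coefficient -1 + 2/x has a pole at x = 0 and the y-coefficient -3/x has a pole at x = 0.
It is a regular singular point because x P_1(x) = p(x) = 2 - x and x^2 P_2(x) = q(x) = -3x are polynomials, hence analytic at x = 0.
p(0) = 2,  q(0) = 0.
Indicial equation: r(r-1) + p(0) r + q(0) = 0, i.e. r^2 + (p(0) - 1) r + q(0) = 0, i.e. r^2 + 1 r = 0.
Discriminant: (1)^2 - 4(0) = 1, so r = (-1 ± 1)/2.
Solving: r_1 = 0, r_2 = -1.

indicial: r^2 + 1 r = 0; roots r_1 = 0, r_2 = -1


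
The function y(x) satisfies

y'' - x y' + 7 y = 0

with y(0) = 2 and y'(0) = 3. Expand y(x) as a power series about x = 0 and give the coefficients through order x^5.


Ansatz: y(x) = sum_{n>=0} a_n x^n, so y'(x) = sum_{n>=1} n a_n x^(n-1) and y''(x) = sum_{n>=2} n(n-1) a_n x^(n-2).
Substitute into P(x) y'' + Q(x) y' + R(x) y = 0 with P(x) = 1, Q(x) = -x, R(x) = 7, and match powers of x.
Initial conditions: a_0 = 2, a_1 = 3.
Setting the coefficient of each power of x to zero and solving order by order (substituting the coefficients already found):
  x^0: 2 a_2 + 7 a_0 = 0  ->  2 a_2 = -7 a_0 = -14  ->  a_2 = -7
  x^1: 6 a_3 + 6 a_1 = 0  ->  6 a_3 = -6 a_1 = -18  ->  a_3 = -3
  x^2: 12 a_4 + 5 a_2 = 0  ->  12 a_4 = -5 a_2 = 35  ->  a_4 = 35/12
  x^3: 20 a_5 + 4 a_3 = 0  ->  20 a_5 = -4 a_3 = 12  ->  a_5 = 3/5
Truncated series: y(x) = 2 + 3 x - 7 x^2 - 3 x^3 + (35/12) x^4 + (3/5) x^5 + O(x^6).

a_0 = 2; a_1 = 3; a_2 = -7; a_3 = -3; a_4 = 35/12; a_5 = 3/5


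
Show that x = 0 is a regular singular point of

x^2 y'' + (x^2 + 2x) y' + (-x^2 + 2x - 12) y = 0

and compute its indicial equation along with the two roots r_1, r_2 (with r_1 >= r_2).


Divide by x^2 to reach normal form y'' + P_1(x) y' + P_2(x) y = 0 with P_1(x) = 1 + 2/x and P_2(x) = -1 + 2/x - 12/x^2.
x = 0 is a singular point because the y'-coefficient 1 + 2/x has a pole at x = 0 and the y-coefficient -1 + 2/x - 12/x^2 has a pole at x = 0.
It is a regular singular point because x P_1(x) = p(x) = x + 2 and x^2 P_2(x) = q(x) = -x^2 + 2x - 12 are polynomials, hence analytic at x = 0.
p(0) = 2,  q(0) = -12.
Indicial equation: r(r-1) + p(0) r + q(0) = 0, i.e. r^2 + (p(0) - 1) r + q(0) = 0, i.e. r^2 + 1 r - 12 = 0.
Discriminant: (1)^2 - 4(-12) = 49, so r = (-1 ± 7)/2.
Solving: r_1 = 3, r_2 = -4.

indicial: r^2 + 1 r - 12 = 0; roots r_1 = 3, r_2 = -4


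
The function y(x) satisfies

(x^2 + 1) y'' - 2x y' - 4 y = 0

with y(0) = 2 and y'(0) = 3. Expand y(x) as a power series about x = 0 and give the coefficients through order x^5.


Ansatz: y(x) = sum_{n>=0} a_n x^n, so y'(x) = sum_{n>=1} n a_n x^(n-1) and y''(x) = sum_{n>=2} n(n-1) a_n x^(n-2).
Substitute into P(x) y'' + Q(x) y' + R(x) y = 0 with P(x) = x^2 + 1, Q(x) = -2x, R(x) = -4, and match powers of x.
Initial conditions: a_0 = 2, a_1 = 3.
Setting the coefficient of each power of x to zero and solving order by order (substituting the coefficients already found):
  x^0: 2 a_2 - 4 a_0 = 0  ->  2 a_2 = 4 a_0 = 8  ->  a_2 = 4
  x^1: 6 a_3 - 6 a_1 = 0  ->  6 a_3 = 6 a_1 = 18  ->  a_3 = 3
  x^2: 12 a_4 - 6 a_2 = 0  ->  12 a_4 = 6 a_2 = 24  ->  a_4 = 2
  x^3: 20 a_5 - 4 a_3 = 0  ->  20 a_5 = 4 a_3 = 12  ->  a_5 = 3/5
Truncated series: y(x) = 2 + 3 x + 4 x^2 + 3 x^3 + 2 x^4 + (3/5) x^5 + O(x^6).

a_0 = 2; a_1 = 3; a_2 = 4; a_3 = 3; a_4 = 2; a_5 = 3/5


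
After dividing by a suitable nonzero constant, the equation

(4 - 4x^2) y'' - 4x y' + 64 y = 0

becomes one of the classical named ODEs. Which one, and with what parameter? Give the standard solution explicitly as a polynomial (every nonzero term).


All three coefficients share the factor 4; dividing through by 4 gives  (1 - x^2) y'' - x y' + 16 y = 0.
This matches the Chebyshev equation (1 - x^2) y'' - x y' + n^2 y = 0 (note the -x y' term, not -2x y') with n^2 = 16, so n = 4; the polynomial solution is T_4(x).
With y = sum_k a_k x^k, matching x^k gives (k+2)(k+1) a_{k+2} = (k^2 - n^2) a_k = (k - 4)(k + 4) a_k. The right side vanishes at k = 4, so the series with the parity of 4 terminates at degree 4.
Standard normalization: leading coefficient of T_n is 2^(n-1), so a_4 = 2^3 = 8. Work downward with a_k = (k+1)(k+2) a_{k+2} / ((k - 4)(k + 4)):
  a_2 = (3)(4)(8) / ((2 - 4)(2 + 4)) = 96/(-12) = -8
  a_0 = (1)(2)(-8) / ((0 - 4)(0 + 4)) = -16/(-16) = 1
Hence T_4(x) = 8 x^4 - 8 x^2 + 1.

T_4(x); series = 8 x^4 - 8 x^2 + 1


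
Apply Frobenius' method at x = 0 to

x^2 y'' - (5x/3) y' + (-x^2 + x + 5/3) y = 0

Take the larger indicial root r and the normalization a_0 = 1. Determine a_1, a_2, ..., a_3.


Write in Frobenius form y'' + (p(x)/x) y' + (q(x)/x^2) y = 0:
  p(x) = -5/3,  q(x) = -x^2 + x + 5/3.
Indicial equation: r(r-1) + (-5/3) r + (5/3) = 0 -> roots r_1 = 5/3, r_2 = 1.
Take r = r_1 = 5/3. Let y(x) = x^r sum_{n>=0} a_n x^n with a_0 = 1.
Substitute y = x^r sum a_n x^n and match x^{r+n}. The recurrence is
  D(n) a_n + 1 a_{n-1} - 1 a_{n-2} = 0,  where D(n) = (r+n)(r+n-1) + (-5/3)(r+n) + (5/3).
  a_n = [-1 a_{n-1} + 1 a_{n-2}] / D(n).
Since the indicial polynomial factors as (r - r_1)(r - r_2), D(n) = (r_1 + n - r_1)(r_1 + n - r_2) = n(n + 2/3).
Evaluating step by step (a_0 = 1):
  n = 1: D(1) = 1(1 + 2/3) = 5/3; numerator = -1(1) = -1; a_1 = (-1)/(5/3) = -3/5
  n = 2: D(2) = 2(2 + 2/3) = 16/3; numerator = -1(-3/5) + 1(1) = 8/5; a_2 = (8/5)/(16/3) = 3/10
  n = 3: D(3) = 3(3 + 2/3) = 11; numerator = -1(3/10) + 1(-3/5) = -9/10; a_3 = (-9/10)/(11) = -9/110

r = 5/3; a_0 = 1; a_1 = -3/5; a_2 = 3/10; a_3 = -9/110


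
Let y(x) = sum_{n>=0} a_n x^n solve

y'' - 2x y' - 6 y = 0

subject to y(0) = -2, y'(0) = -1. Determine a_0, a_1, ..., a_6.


Ansatz: y(x) = sum_{n>=0} a_n x^n, so y'(x) = sum_{n>=1} n a_n x^(n-1) and y''(x) = sum_{n>=2} n(n-1) a_n x^(n-2).
Substitute into P(x) y'' + Q(x) y' + R(x) y = 0 with P(x) = 1, Q(x) = -2x, R(x) = -6, and match powers of x.
Initial conditions: a_0 = -2, a_1 = -1.
Setting the coefficient of each power of x to zero and solving order by order (substituting the coefficients already found):
  x^0: 2 a_2 - 6 a_0 = 0  ->  2 a_2 = 6 a_0 = -12  ->  a_2 = -6
  x^1: 6 a_3 - 8 a_1 = 0  ->  6 a_3 = 8 a_1 = -8  ->  a_3 = -4/3
  x^2: 12 a_4 - 10 a_2 = 0  ->  12 a_4 = 10 a_2 = -60  ->  a_4 = -5
  x^3: 20 a_5 - 12 a_3 = 0  ->  20 a_5 = 12 a_3 = -16  ->  a_5 = -4/5
  x^4: 30 a_6 - 14 a_4 = 0  ->  30 a_6 = 14 a_4 = -70  ->  a_6 = -7/3
Truncated series: y(x) = -2 - x - 6 x^2 - (4/3) x^3 - 5 x^4 - (4/5) x^5 - (7/3) x^6 + O(x^7).

a_0 = -2; a_1 = -1; a_2 = -6; a_3 = -4/3; a_4 = -5; a_5 = -4/5; a_6 = -7/3


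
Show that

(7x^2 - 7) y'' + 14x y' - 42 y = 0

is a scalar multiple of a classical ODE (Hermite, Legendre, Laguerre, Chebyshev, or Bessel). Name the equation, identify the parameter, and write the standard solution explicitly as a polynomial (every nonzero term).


All three coefficients share the factor -7; dividing through by -7 gives  (1 - x^2) y'' - 2x y' + 6 y = 0.
This matches the Legendre equation (1 - x^2) y'' - 2x y' + n(n+1) y = 0 (note the -2x y' term) with n(n+1) = 6, so n = 2; the polynomial solution is P_2(x).
With y = sum_k a_k x^k, matching x^k gives (k+2)(k+1) a_{k+2} = [k(k+1) - n(n+1)] a_k = (k - 2)(k + 3) a_k. The right side vanishes at k = 2, so the series with the parity of 2 terminates at degree 2.
Standard normalization (P_n(1) = 1): leading coefficient (2n)!/(2^n (n!)^2) = 24/(4*4) = 3/2, so a_2 = 3/2. Work downward with a_k = (k+1)(k+2) a_{k+2} / ((k - 2)(k + 3)):
  a_0 = (1)(2)(3/2) / ((0 - 2)(0 + 3)) = 3/(-6) = -1/2
Hence P_2(x) = 3 x^2/2 - 1/2.

P_2(x); series = 3 x^2/2 - 1/2


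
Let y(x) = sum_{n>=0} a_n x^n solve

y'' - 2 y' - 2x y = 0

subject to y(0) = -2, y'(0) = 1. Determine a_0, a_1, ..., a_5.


Ansatz: y(x) = sum_{n>=0} a_n x^n, so y'(x) = sum_{n>=1} n a_n x^(n-1) and y''(x) = sum_{n>=2} n(n-1) a_n x^(n-2).
Substitute into P(x) y'' + Q(x) y' + R(x) y = 0 with P(x) = 1, Q(x) = -2, R(x) = -2x, and match powers of x.
Initial conditions: a_0 = -2, a_1 = 1.
Setting the coefficient of each power of x to zero and solving order by order (substituting the coefficients already found):
  x^0: 2 a_2 - 2 a_1 = 0  ->  2 a_2 = 2 a_1 = 2  ->  a_2 = 1
  x^1: 6 a_3 - 4 a_2 - 2 a_0 = 0  ->  6 a_3 = 4 a_2 + 2 a_0 = 0  ->  a_3 = 0
  x^2: 12 a_4 - 6 a_3 - 2 a_1 = 0  ->  12 a_4 = 6 a_3 + 2 a_1 = 2  ->  a_4 = 1/6
  x^3: 20 a_5 - 8 a_4 - 2 a_2 = 0  ->  20 a_5 = 8 a_4 + 2 a_2 = 10/3  ->  a_5 = 1/6
Truncated series: y(x) = -2 + x + x^2 + (1/6) x^4 + (1/6) x^5 + O(x^6).

a_0 = -2; a_1 = 1; a_2 = 1; a_3 = 0; a_4 = 1/6; a_5 = 1/6


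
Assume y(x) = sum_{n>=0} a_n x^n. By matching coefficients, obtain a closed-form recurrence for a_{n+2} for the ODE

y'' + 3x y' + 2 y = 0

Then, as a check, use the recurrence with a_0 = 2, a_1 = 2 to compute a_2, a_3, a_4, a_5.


Substitute y = sum_n a_n x^n.
y''(x) has coefficient (n+2)(n+1) a_{n+2} at x^n;
3 x y'(x) has coefficient 3 n a_n at x^n (shift);
2 y(x) has coefficient 2 a_n at x^n.
Matching x^n: (n+2)(n+1) a_{n+2} + (3n + 2) a_n = 0.
Thus a_{n+2} = (-3n - 2) / ((n+1)(n+2)) * a_n.

Check with a_0 = 2, a_1 = 2 (apply the recurrence for n = 0, 1, 2, 3): a_0 = 2, a_1 = 2, a_2 = -2, a_3 = -5/3, a_4 = 4/3, a_5 = 11/12.

a_(n+2) = (-3n - 2) / ((n+1)(n+2)) * a_n; check: a_0 = 2, a_1 = 2, a_2 = -2, a_3 = -5/3, a_4 = 4/3, a_5 = 11/12


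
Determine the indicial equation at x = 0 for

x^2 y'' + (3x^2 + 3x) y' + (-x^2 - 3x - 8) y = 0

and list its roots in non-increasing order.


Divide by x^2 to reach normal form y'' + P_1(x) y' + P_2(x) y = 0 with P_1(x) = 3 + 3/x and P_2(x) = -1 - 3/x - 8/x^2.
x = 0 is a singular point because the y'-coefficient 3 + 3/x has a pole at x = 0 and the y-coefficient -1 - 3/x - 8/x^2 has a pole at x = 0.
It is a regular singular point because x P_1(x) = p(x) = 3x + 3 and x^2 P_2(x) = q(x) = -x^2 - 3x - 8 are polynomials, hence analytic at x = 0.
p(0) = 3,  q(0) = -8.
Indicial equation: r(r-1) + p(0) r + q(0) = 0, i.e. r^2 + (p(0) - 1) r + q(0) = 0, i.e. r^2 + 2 r - 8 = 0.
Discriminant: (2)^2 - 4(-8) = 36, so r = (-2 ± 6)/2.
Solving: r_1 = 2, r_2 = -4.

indicial: r^2 + 2 r - 8 = 0; roots r_1 = 2, r_2 = -4


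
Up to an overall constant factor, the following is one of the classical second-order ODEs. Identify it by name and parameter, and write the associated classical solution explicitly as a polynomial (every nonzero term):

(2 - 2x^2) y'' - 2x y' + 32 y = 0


All three coefficients share the factor 2; dividing through by 2 gives  (1 - x^2) y'' - x y' + 16 y = 0.
This matches the Chebyshev equation (1 - x^2) y'' - x y' + n^2 y = 0 (note the -x y' term, not -2x y') with n^2 = 16, so n = 4; the polynomial solution is T_4(x).
With y = sum_k a_k x^k, matching x^k gives (k+2)(k+1) a_{k+2} = (k^2 - n^2) a_k = (k - 4)(k + 4) a_k. The right side vanishes at k = 4, so the series with the parity of 4 terminates at degree 4.
Standard normalization: leading coefficient of T_n is 2^(n-1), so a_4 = 2^3 = 8. Work downward with a_k = (k+1)(k+2) a_{k+2} / ((k - 4)(k + 4)):
  a_2 = (3)(4)(8) / ((2 - 4)(2 + 4)) = 96/(-12) = -8
  a_0 = (1)(2)(-8) / ((0 - 4)(0 + 4)) = -16/(-16) = 1
Hence T_4(x) = 8 x^4 - 8 x^2 + 1.

T_4(x); series = 8 x^4 - 8 x^2 + 1


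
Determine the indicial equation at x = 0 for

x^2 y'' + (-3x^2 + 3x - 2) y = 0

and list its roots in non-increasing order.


Divide by x^2 to reach normal form y'' + P_1(x) y' + P_2(x) y = 0 with P_1(x) = 0 and P_2(x) = -3 + 3/x - 2/x^2.
x = 0 is a singular point because the y-coefficient -3 + 3/x - 2/x^2 has a pole at x = 0.
It is a regular singular point because x P_1(x) = p(x) = 0 and x^2 P_2(x) = q(x) = -3x^2 + 3x - 2 are polynomials, hence analytic at x = 0.
p(0) = 0,  q(0) = -2.
Indicial equation: r(r-1) + p(0) r + q(0) = 0, i.e. r^2 + (p(0) - 1) r + q(0) = 0, i.e. r^2 - 1 r - 2 = 0.
Discriminant: (-1)^2 - 4(-2) = 9, so r = (1 ± 3)/2.
Solving: r_1 = 2, r_2 = -1.

indicial: r^2 - 1 r - 2 = 0; roots r_1 = 2, r_2 = -1


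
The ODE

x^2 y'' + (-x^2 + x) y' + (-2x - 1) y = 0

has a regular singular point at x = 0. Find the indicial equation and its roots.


Divide by x^2 to reach normal form y'' + P_1(x) y' + P_2(x) y = 0 with P_1(x) = -1 + 1/x and P_2(x) = -2/x - 1/x^2.
x = 0 is a singular point because the y'-coefficient -1 + 1/x has a pole at x = 0 and the y-coefficient -2/x - 1/x^2 has a pole at x = 0.
It is a regular singular point because x P_1(x) = p(x) = 1 - x and x^2 P_2(x) = q(x) = -2x - 1 are polynomials, hence analytic at x = 0.
p(0) = 1,  q(0) = -1.
Indicial equation: r(r-1) + p(0) r + q(0) = 0, i.e. r^2 + (p(0) - 1) r + q(0) = 0, i.e. r^2 - 1 = 0.
Discriminant: (0)^2 - 4(-1) = 4, so r = (0 ± 2)/2.
Solving: r_1 = 1, r_2 = -1.

indicial: r^2 - 1 = 0; roots r_1 = 1, r_2 = -1


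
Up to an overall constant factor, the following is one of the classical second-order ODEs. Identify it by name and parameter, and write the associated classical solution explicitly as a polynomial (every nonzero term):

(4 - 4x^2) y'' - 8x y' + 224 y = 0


All three coefficients share the factor 4; dividing through by 4 gives  (1 - x^2) y'' - 2x y' + 56 y = 0.
This matches the Legendre equation (1 - x^2) y'' - 2x y' + n(n+1) y = 0 (note the -2x y' term) with n(n+1) = 56, so n = 7; the polynomial solution is P_7(x).
With y = sum_k a_k x^k, matching x^k gives (k+2)(k+1) a_{k+2} = [k(k+1) - n(n+1)] a_k = (k - 7)(k + 8) a_k. The right side vanishes at k = 7, so the series with the parity of 7 terminates at degree 7.
Standard normalization (P_n(1) = 1): leading coefficient (2n)!/(2^n (n!)^2) = 87178291200/(128*25401600) = 429/16, so a_7 = 429/16. Work downward with a_k = (k+1)(k+2) a_{k+2} / ((k - 7)(k + 8)):
  a_5 = (6)(7)(429/16) / ((5 - 7)(5 + 8)) = (9009/8)/(-26) = -693/16
  a_3 = (4)(5)(-693/16) / ((3 - 7)(3 + 8)) = (-3465/4)/(-44) = 315/16
  a_1 = (2)(3)(315/16) / ((1 - 7)(1 + 8)) = (945/8)/(-54) = -35/16
Hence P_7(x) = 429 x^7/16 - 693 x^5/16 + 315 x^3/16 - 35 x/16.

P_7(x); series = 429 x^7/16 - 693 x^5/16 + 315 x^3/16 - 35 x/16


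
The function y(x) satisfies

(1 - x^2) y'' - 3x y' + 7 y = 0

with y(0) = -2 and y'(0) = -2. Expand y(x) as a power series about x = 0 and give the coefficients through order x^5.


Ansatz: y(x) = sum_{n>=0} a_n x^n, so y'(x) = sum_{n>=1} n a_n x^(n-1) and y''(x) = sum_{n>=2} n(n-1) a_n x^(n-2).
Substitute into P(x) y'' + Q(x) y' + R(x) y = 0 with P(x) = 1 - x^2, Q(x) = -3x, R(x) = 7, and match powers of x.
Initial conditions: a_0 = -2, a_1 = -2.
Setting the coefficient of each power of x to zero and solving order by order (substituting the coefficients already found):
  x^0: 2 a_2 + 7 a_0 = 0  ->  2 a_2 = -7 a_0 = 14  ->  a_2 = 7
  x^1: 6 a_3 + 4 a_1 = 0  ->  6 a_3 = -4 a_1 = 8  ->  a_3 = 4/3
  x^2: 12 a_4 - a_2 = 0  ->  12 a_4 = a_2 = 7  ->  a_4 = 7/12
  x^3: 20 a_5 - 8 a_3 = 0  ->  20 a_5 = 8 a_3 = 32/3  ->  a_5 = 8/15
Truncated series: y(x) = -2 - 2 x + 7 x^2 + (4/3) x^3 + (7/12) x^4 + (8/15) x^5 + O(x^6).

a_0 = -2; a_1 = -2; a_2 = 7; a_3 = 4/3; a_4 = 7/12; a_5 = 8/15


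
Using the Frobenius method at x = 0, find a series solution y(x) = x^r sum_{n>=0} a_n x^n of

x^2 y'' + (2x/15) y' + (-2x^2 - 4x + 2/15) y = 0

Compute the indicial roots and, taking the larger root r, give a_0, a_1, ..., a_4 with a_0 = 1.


Write in Frobenius form y'' + (p(x)/x) y' + (q(x)/x^2) y = 0:
  p(x) = 2/15,  q(x) = -2x^2 - 4x + 2/15.
Indicial equation: r(r-1) + (2/15) r + (2/15) = 0 -> roots r_1 = 2/3, r_2 = 1/5.
Take r = r_1 = 2/3. Let y(x) = x^r sum_{n>=0} a_n x^n with a_0 = 1.
Substitute y = x^r sum a_n x^n and match x^{r+n}. The recurrence is
  D(n) a_n - 4 a_{n-1} - 2 a_{n-2} = 0,  where D(n) = (r+n)(r+n-1) + (2/15)(r+n) + (2/15).
  a_n = [4 a_{n-1} + 2 a_{n-2}] / D(n).
Since the indicial polynomial factors as (r - r_1)(r - r_2), D(n) = (r_1 + n - r_1)(r_1 + n - r_2) = n(n + 7/15).
Evaluating step by step (a_0 = 1):
  n = 1: D(1) = 1(1 + 7/15) = 22/15; numerator = 4(1) = 4; a_1 = (4)/(22/15) = 30/11
  n = 2: D(2) = 2(2 + 7/15) = 74/15; numerator = 4(30/11) + 2(1) = 142/11; a_2 = (142/11)/(74/15) = 1065/407
  n = 3: D(3) = 3(3 + 7/15) = 52/5; numerator = 4(1065/407) + 2(30/11) = 6480/407; a_3 = (6480/407)/(52/5) = 8100/5291
  n = 4: D(4) = 4(4 + 7/15) = 268/15; numerator = 4(8100/5291) + 2(1065/407) = 60090/5291; a_4 = (60090/5291)/(268/15) = 450675/708994

r = 2/3; a_0 = 1; a_1 = 30/11; a_2 = 1065/407; a_3 = 8100/5291; a_4 = 450675/708994


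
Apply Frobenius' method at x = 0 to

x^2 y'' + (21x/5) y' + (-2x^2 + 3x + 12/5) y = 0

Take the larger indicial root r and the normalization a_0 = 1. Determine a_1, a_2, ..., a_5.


Write in Frobenius form y'' + (p(x)/x) y' + (q(x)/x^2) y = 0:
  p(x) = 21/5,  q(x) = -2x^2 + 3x + 12/5.
Indicial equation: r(r-1) + (21/5) r + (12/5) = 0 -> roots r_1 = -6/5, r_2 = -2.
Take r = r_1 = -6/5. Let y(x) = x^r sum_{n>=0} a_n x^n with a_0 = 1.
Substitute y = x^r sum a_n x^n and match x^{r+n}. The recurrence is
  D(n) a_n + 3 a_{n-1} - 2 a_{n-2} = 0,  where D(n) = (r+n)(r+n-1) + (21/5)(r+n) + (12/5).
  a_n = [-3 a_{n-1} + 2 a_{n-2}] / D(n).
Since the indicial polynomial factors as (r - r_1)(r - r_2), D(n) = (r_1 + n - r_1)(r_1 + n - r_2) = n(n + 4/5).
Evaluating step by step (a_0 = 1):
  n = 1: D(1) = 1(1 + 4/5) = 9/5; numerator = -3(1) = -3; a_1 = (-3)/(9/5) = -5/3
  n = 2: D(2) = 2(2 + 4/5) = 28/5; numerator = -3(-5/3) + 2(1) = 7; a_2 = (7)/(28/5) = 5/4
  n = 3: D(3) = 3(3 + 4/5) = 57/5; numerator = -3(5/4) + 2(-5/3) = -85/12; a_3 = (-85/12)/(57/5) = -425/684
  n = 4: D(4) = 4(4 + 4/5) = 96/5; numerator = -3(-425/684) + 2(5/4) = 995/228; a_4 = (995/228)/(96/5) = 4975/21888
  n = 5: D(5) = 5(5 + 4/5) = 29; numerator = -3(4975/21888) + 2(-425/684) = -42125/21888; a_5 = (-42125/21888)/(29) = -42125/634752

r = -6/5; a_0 = 1; a_1 = -5/3; a_2 = 5/4; a_3 = -425/684; a_4 = 4975/21888; a_5 = -42125/634752


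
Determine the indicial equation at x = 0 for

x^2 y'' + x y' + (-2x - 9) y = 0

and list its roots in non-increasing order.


Divide by x^2 to reach normal form y'' + P_1(x) y' + P_2(x) y = 0 with P_1(x) = 1/x and P_2(x) = -2/x - 9/x^2.
x = 0 is a singular point because the y'-coefficient 1/x has a pole at x = 0 and the y-coefficient -2/x - 9/x^2 has a pole at x = 0.
It is a regular singular point because x P_1(x) = p(x) = 1 and x^2 P_2(x) = q(x) = -2x - 9 are polynomials, hence analytic at x = 0.
p(0) = 1,  q(0) = -9.
Indicial equation: r(r-1) + p(0) r + q(0) = 0, i.e. r^2 + (p(0) - 1) r + q(0) = 0, i.e. r^2 - 9 = 0.
Discriminant: (0)^2 - 4(-9) = 36, so r = (0 ± 6)/2.
Solving: r_1 = 3, r_2 = -3.

indicial: r^2 - 9 = 0; roots r_1 = 3, r_2 = -3


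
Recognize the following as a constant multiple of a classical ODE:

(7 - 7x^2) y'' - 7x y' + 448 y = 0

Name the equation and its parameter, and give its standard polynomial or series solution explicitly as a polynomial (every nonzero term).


All three coefficients share the factor 7; dividing through by 7 gives  (1 - x^2) y'' - x y' + 64 y = 0.
This matches the Chebyshev equation (1 - x^2) y'' - x y' + n^2 y = 0 (note the -x y' term, not -2x y') with n^2 = 64, so n = 8; the polynomial solution is T_8(x).
With y = sum_k a_k x^k, matching x^k gives (k+2)(k+1) a_{k+2} = (k^2 - n^2) a_k = (k - 8)(k + 8) a_k. The right side vanishes at k = 8, so the series with the parity of 8 terminates at degree 8.
Standard normalization: leading coefficient of T_n is 2^(n-1), so a_8 = 2^7 = 128. Work downward with a_k = (k+1)(k+2) a_{k+2} / ((k - 8)(k + 8)):
  a_6 = (7)(8)(128) / ((6 - 8)(6 + 8)) = 7168/(-28) = -256
  a_4 = (5)(6)(-256) / ((4 - 8)(4 + 8)) = -7680/(-48) = 160
  a_2 = (3)(4)(160) / ((2 - 8)(2 + 8)) = 1920/(-60) = -32
  a_0 = (1)(2)(-32) / ((0 - 8)(0 + 8)) = -64/(-64) = 1
Hence T_8(x) = 128 x^8 - 256 x^6 + 160 x^4 - 32 x^2 + 1.

T_8(x); series = 128 x^8 - 256 x^6 + 160 x^4 - 32 x^2 + 1


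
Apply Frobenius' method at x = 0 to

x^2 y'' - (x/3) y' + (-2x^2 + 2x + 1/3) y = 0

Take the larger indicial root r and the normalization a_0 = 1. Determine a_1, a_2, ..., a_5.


Write in Frobenius form y'' + (p(x)/x) y' + (q(x)/x^2) y = 0:
  p(x) = -1/3,  q(x) = -2x^2 + 2x + 1/3.
Indicial equation: r(r-1) + (-1/3) r + (1/3) = 0 -> roots r_1 = 1, r_2 = 1/3.
Take r = r_1 = 1. Let y(x) = x^r sum_{n>=0} a_n x^n with a_0 = 1.
Substitute y = x^r sum a_n x^n and match x^{r+n}. The recurrence is
  D(n) a_n + 2 a_{n-1} - 2 a_{n-2} = 0,  where D(n) = (r+n)(r+n-1) + (-1/3)(r+n) + (1/3).
  a_n = [-2 a_{n-1} + 2 a_{n-2}] / D(n).
Since the indicial polynomial factors as (r - r_1)(r - r_2), D(n) = (r_1 + n - r_1)(r_1 + n - r_2) = n(n + 2/3).
Evaluating step by step (a_0 = 1):
  n = 1: D(1) = 1(1 + 2/3) = 5/3; numerator = -2(1) = -2; a_1 = (-2)/(5/3) = -6/5
  n = 2: D(2) = 2(2 + 2/3) = 16/3; numerator = -2(-6/5) + 2(1) = 22/5; a_2 = (22/5)/(16/3) = 33/40
  n = 3: D(3) = 3(3 + 2/3) = 11; numerator = -2(33/40) + 2(-6/5) = -81/20; a_3 = (-81/20)/(11) = -81/220
  n = 4: D(4) = 4(4 + 2/3) = 56/3; numerator = -2(-81/220) + 2(33/40) = 105/44; a_4 = (105/44)/(56/3) = 45/352
  n = 5: D(5) = 5(5 + 2/3) = 85/3; numerator = -2(45/352) + 2(-81/220) = -873/880; a_5 = (-873/880)/(85/3) = -2619/74800

r = 1; a_0 = 1; a_1 = -6/5; a_2 = 33/40; a_3 = -81/220; a_4 = 45/352; a_5 = -2619/74800


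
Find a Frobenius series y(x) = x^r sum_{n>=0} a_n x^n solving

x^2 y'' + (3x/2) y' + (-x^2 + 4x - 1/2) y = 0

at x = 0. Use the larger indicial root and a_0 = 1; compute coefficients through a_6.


Write in Frobenius form y'' + (p(x)/x) y' + (q(x)/x^2) y = 0:
  p(x) = 3/2,  q(x) = -x^2 + 4x - 1/2.
Indicial equation: r(r-1) + (3/2) r + (-1/2) = 0 -> roots r_1 = 1/2, r_2 = -1.
Take r = r_1 = 1/2. Let y(x) = x^r sum_{n>=0} a_n x^n with a_0 = 1.
Substitute y = x^r sum a_n x^n and match x^{r+n}. The recurrence is
  D(n) a_n + 4 a_{n-1} - 1 a_{n-2} = 0,  where D(n) = (r+n)(r+n-1) + (3/2)(r+n) + (-1/2).
  a_n = [-4 a_{n-1} + 1 a_{n-2}] / D(n).
Since the indicial polynomial factors as (r - r_1)(r - r_2), D(n) = (r_1 + n - r_1)(r_1 + n - r_2) = n(n + 3/2).
Evaluating step by step (a_0 = 1):
  n = 1: D(1) = 1(1 + 3/2) = 5/2; numerator = -4(1) = -4; a_1 = (-4)/(5/2) = -8/5
  n = 2: D(2) = 2(2 + 3/2) = 7; numerator = -4(-8/5) + 1(1) = 37/5; a_2 = (37/5)/(7) = 37/35
  n = 3: D(3) = 3(3 + 3/2) = 27/2; numerator = -4(37/35) + 1(-8/5) = -204/35; a_3 = (-204/35)/(27/2) = -136/315
  n = 4: D(4) = 4(4 + 3/2) = 22; numerator = -4(-136/315) + 1(37/35) = 877/315; a_4 = (877/315)/(22) = 877/6930
  n = 5: D(5) = 5(5 + 3/2) = 65/2; numerator = -4(877/6930) + 1(-136/315) = -650/693; a_5 = (-650/693)/(65/2) = -20/693
  n = 6: D(6) = 6(6 + 3/2) = 45; numerator = -4(-20/693) + 1(877/6930) = 559/2310; a_6 = (559/2310)/(45) = 559/103950

r = 1/2; a_0 = 1; a_1 = -8/5; a_2 = 37/35; a_3 = -136/315; a_4 = 877/6930; a_5 = -20/693; a_6 = 559/103950


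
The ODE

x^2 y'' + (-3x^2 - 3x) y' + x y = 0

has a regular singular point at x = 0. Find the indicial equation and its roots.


Divide by x^2 to reach normal form y'' + P_1(x) y' + P_2(x) y = 0 with P_1(x) = -3 - 3/x and P_2(x) = 1/x.
x = 0 is a singular point because the y'-coefficient -3 - 3/x has a pole at x = 0 and the y-coefficient 1/x has a pole at x = 0.
It is a regular singular point because x P_1(x) = p(x) = -3x - 3 and x^2 P_2(x) = q(x) = x are polynomials, hence analytic at x = 0.
p(0) = -3,  q(0) = 0.
Indicial equation: r(r-1) + p(0) r + q(0) = 0, i.e. r^2 + (p(0) - 1) r + q(0) = 0, i.e. r^2 - 4 r = 0.
Discriminant: (-4)^2 - 4(0) = 16, so r = (4 ± 4)/2.
Solving: r_1 = 4, r_2 = 0.

indicial: r^2 - 4 r = 0; roots r_1 = 4, r_2 = 0


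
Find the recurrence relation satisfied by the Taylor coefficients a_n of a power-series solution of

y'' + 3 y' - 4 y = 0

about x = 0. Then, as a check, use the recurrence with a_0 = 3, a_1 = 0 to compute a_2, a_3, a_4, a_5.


Substitute y = sum_n a_n x^n.
y''(x) has coefficient (n+2)(n+1) a_{n+2} at x^n;
3 y'(x) has coefficient 3 (n+1) a_{n+1} at x^n;
-4 y(x) has coefficient -4 a_n at x^n.
Matching x^n: (n+2)(n+1) a_{n+2} + 3 (n+1) a_{n+1} - 4 a_n = 0.
Thus a_{n+2} = [-3 (n+1) a_{n+1} + 4 a_n] / ((n+1)(n+2)).

Check with a_0 = 3, a_1 = 0 (apply the recurrence for n = 0, 1, 2, 3): a_0 = 3, a_1 = 0, a_2 = 6, a_3 = -6, a_4 = 13/2, a_5 = -51/10.

a_(n+2) = [-3 (n+1) a_(n+1) + 4 a_n] / ((n+1)(n+2)); check: a_0 = 3, a_1 = 0, a_2 = 6, a_3 = -6, a_4 = 13/2, a_5 = -51/10


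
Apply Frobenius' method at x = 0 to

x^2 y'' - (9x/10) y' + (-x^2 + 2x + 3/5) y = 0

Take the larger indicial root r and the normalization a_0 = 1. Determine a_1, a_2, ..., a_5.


Write in Frobenius form y'' + (p(x)/x) y' + (q(x)/x^2) y = 0:
  p(x) = -9/10,  q(x) = -x^2 + 2x + 3/5.
Indicial equation: r(r-1) + (-9/10) r + (3/5) = 0 -> roots r_1 = 3/2, r_2 = 2/5.
Take r = r_1 = 3/2. Let y(x) = x^r sum_{n>=0} a_n x^n with a_0 = 1.
Substitute y = x^r sum a_n x^n and match x^{r+n}. The recurrence is
  D(n) a_n + 2 a_{n-1} - 1 a_{n-2} = 0,  where D(n) = (r+n)(r+n-1) + (-9/10)(r+n) + (3/5).
  a_n = [-2 a_{n-1} + 1 a_{n-2}] / D(n).
Since the indicial polynomial factors as (r - r_1)(r - r_2), D(n) = (r_1 + n - r_1)(r_1 + n - r_2) = n(n + 11/10).
Evaluating step by step (a_0 = 1):
  n = 1: D(1) = 1(1 + 11/10) = 21/10; numerator = -2(1) = -2; a_1 = (-2)/(21/10) = -20/21
  n = 2: D(2) = 2(2 + 11/10) = 31/5; numerator = -2(-20/21) + 1(1) = 61/21; a_2 = (61/21)/(31/5) = 305/651
  n = 3: D(3) = 3(3 + 11/10) = 123/10; numerator = -2(305/651) + 1(-20/21) = -410/217; a_3 = (-410/217)/(123/10) = -100/651
  n = 4: D(4) = 4(4 + 11/10) = 102/5; numerator = -2(-100/651) + 1(305/651) = 505/651; a_4 = (505/651)/(102/5) = 2525/66402
  n = 5: D(5) = 5(5 + 11/10) = 61/2; numerator = -2(2525/66402) + 1(-100/651) = -7625/33201; a_5 = (-7625/33201)/(61/2) = -250/33201

r = 3/2; a_0 = 1; a_1 = -20/21; a_2 = 305/651; a_3 = -100/651; a_4 = 2525/66402; a_5 = -250/33201
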